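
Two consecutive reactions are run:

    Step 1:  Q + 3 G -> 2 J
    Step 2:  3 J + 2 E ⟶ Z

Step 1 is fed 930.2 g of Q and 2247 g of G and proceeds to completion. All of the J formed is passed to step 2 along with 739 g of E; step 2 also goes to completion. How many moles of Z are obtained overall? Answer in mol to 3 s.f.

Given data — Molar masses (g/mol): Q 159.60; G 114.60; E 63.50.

3.89 mol

Step 1:
n(Q) = 930.2 / 159.60 = 5.828 mol
n(G) = 2247 / 114.60 = 19.61 mol
n/ν for Q = 5.828/1 = 5.828
n/ν for G = 19.61/3 = 6.537
Smallest n/ν is Q → limiting reagent.
n(J) produced = (2/1) × 5.828 = 11.66 mol
Step 2:
n(J) available = 11.66 mol
n(E) = 739.0 / 63.50 = 11.64 mol
n/ν for J = 11.66/3 = 3.887
n/ν for E = 11.64/2 = 5.820
Smallest n/ν is J → limiting reagent.
n(Z) = (1/3) × 11.66 = 3.887 mol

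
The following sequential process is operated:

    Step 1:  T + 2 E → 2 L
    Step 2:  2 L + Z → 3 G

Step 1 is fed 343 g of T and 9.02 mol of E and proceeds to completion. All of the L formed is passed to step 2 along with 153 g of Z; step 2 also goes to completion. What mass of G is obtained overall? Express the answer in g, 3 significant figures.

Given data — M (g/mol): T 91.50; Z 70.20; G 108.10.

707 g

Step 1:
n(T) = 343.0 / 91.50 = 3.749 mol
n(E) = 9.020 mol
n/ν for T = 3.749/1 = 3.749
n/ν for E = 9.020/2 = 4.510
Smallest n/ν is T → limiting reagent.
n(L) produced = (2/1) × 3.749 = 7.498 mol
Step 2:
n(L) available = 7.498 mol
n(Z) = 153.0 / 70.20 = 2.179 mol
n/ν for L = 7.498/2 = 3.749
n/ν for Z = 2.179/1 = 2.179
Smallest n/ν is Z → limiting reagent.
n(G) = (3/1) × 2.179 = 6.537 mol
mass = 6.537 × 108.10 = 706.6 g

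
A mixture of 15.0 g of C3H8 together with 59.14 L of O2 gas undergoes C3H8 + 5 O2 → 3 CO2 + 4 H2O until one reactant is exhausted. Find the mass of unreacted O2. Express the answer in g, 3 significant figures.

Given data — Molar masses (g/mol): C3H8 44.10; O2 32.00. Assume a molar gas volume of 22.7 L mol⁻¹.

n(C3H8) = 15.00 / 44.10 = 0.3401 mol
n(O2) = 59.14 / 22.7 = 2.605 mol
n/ν → C3H8: 0.3401, O2: 0.5210; C3H8 is limiting.
O2 consumed = (5/1) × 0.3401 = 1.701 mol
O2 remaining = 2.605 − 1.701 = 0.9040 mol
mass = 0.9040 × 32.00 = 28.93 g

28.9 g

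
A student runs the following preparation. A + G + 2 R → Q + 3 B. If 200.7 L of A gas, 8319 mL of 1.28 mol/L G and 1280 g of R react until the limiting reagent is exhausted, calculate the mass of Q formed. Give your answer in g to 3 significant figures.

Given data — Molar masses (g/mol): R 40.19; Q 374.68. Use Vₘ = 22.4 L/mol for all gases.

n(A) = 200.7 / 22.4 = 8.960 mol
n(G) = 1.28 × 8319/1000 = 10.65 mol
n(R) = 1280 / 40.19 = 31.85 mol
n/ν for A = 8.960/1 = 8.960
n/ν for G = 10.65/1 = 10.65
n/ν for R = 31.85/2 = 15.93
Smallest n/ν is A → limiting reagent.
n(Q) = (1/1) × 8.960 = 8.960 mol
mass = 8.960 × 374.68 = 3357 g

3360 g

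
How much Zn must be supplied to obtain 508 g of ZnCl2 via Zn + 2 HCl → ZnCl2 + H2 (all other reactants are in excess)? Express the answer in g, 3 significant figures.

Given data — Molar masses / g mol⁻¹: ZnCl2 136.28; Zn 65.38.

244 g

n(ZnCl2) = 508 / 136.28 = 3.728 mol
n(Zn) = (1/1) × 3.728 = 3.728 mol
mass = 3.728 × 65.38 = 243.7 g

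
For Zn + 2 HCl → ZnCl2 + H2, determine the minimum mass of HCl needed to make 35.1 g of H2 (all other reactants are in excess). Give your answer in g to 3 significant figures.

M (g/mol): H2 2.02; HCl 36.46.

n(H2) = 35.1 / 2.02 = 17.38 mol
n(HCl) = (2/1) × 17.38 = 34.76 mol
mass = 34.76 × 36.46 = 1267 g

1270 g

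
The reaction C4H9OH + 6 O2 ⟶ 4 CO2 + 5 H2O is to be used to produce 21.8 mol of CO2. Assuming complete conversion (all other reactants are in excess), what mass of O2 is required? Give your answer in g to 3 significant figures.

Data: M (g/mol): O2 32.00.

n(CO2) = 21.80 mol
n(O2) = (6/4) × 21.80 = 32.70 mol
mass = 32.70 × 32.00 = 1046 g

1050 g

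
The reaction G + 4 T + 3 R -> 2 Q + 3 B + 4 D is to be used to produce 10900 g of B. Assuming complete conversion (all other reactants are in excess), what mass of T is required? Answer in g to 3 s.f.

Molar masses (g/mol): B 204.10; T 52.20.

3720 g

n(B) = 10900 / 204.10 = 53.41 mol
n(T) = (4/3) × 53.41 = 71.21 mol
mass = 71.21 × 52.20 = 3717 g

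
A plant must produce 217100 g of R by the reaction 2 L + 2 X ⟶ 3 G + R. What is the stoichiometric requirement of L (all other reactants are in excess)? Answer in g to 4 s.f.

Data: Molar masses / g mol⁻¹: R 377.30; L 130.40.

150100 g

n(R) = 217100 / 377.30 = 575.4 mol
n(L) = (2/1) × 575.4 = 1151 mol
mass = 1151 × 130.40 = 150100 g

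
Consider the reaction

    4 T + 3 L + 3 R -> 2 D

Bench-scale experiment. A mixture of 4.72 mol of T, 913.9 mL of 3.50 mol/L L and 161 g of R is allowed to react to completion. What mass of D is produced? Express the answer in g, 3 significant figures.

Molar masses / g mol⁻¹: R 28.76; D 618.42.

n(T) = 4.720 mol
n(L) = 3.50 × 913.9/1000 = 3.199 mol
n(R) = 161.0 / 28.76 = 5.598 mol
n/ν → T: 1.180, L: 1.066, R: 1.866; L is limiting.
n(D) = (2/3) × 3.199 = 2.133 mol
mass = 2.133 × 618.42 = 1319 g

1320 g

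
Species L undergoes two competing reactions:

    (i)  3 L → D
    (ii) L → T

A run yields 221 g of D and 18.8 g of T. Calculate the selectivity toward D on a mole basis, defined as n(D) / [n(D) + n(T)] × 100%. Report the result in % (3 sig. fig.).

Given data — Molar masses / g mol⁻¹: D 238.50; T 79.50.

n(D) = 221 / 238.50 = 0.9266 mol
n(T) = 18.8 / 79.50 = 0.2365 mol
selectivity = 0.9266/(0.9266+0.2365) × 100 = 79.67 %

79.7 %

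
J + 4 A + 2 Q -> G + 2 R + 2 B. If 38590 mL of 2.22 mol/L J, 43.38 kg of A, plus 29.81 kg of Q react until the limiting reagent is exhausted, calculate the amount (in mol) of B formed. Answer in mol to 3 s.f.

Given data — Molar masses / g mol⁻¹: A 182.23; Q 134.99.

119 mol

n(J) = 2.22 × 38590/1000 = 85.67 mol
n(A) = 43.38×1000 / 182.23 = 238.1 mol
n(Q) = 29.81×1000 / 134.99 = 220.8 mol
n/ν → J: 85.67, A: 59.53, Q: 110.4; A is limiting.
n(B) = (2/4) × 238.1 = 119.1 mol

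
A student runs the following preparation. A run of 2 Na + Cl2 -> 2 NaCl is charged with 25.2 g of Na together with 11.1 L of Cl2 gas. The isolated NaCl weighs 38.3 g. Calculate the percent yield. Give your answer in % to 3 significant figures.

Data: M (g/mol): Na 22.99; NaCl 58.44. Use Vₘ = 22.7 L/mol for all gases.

n(Na) = 25.20 / 22.99 = 1.096 mol
n(Cl2) = 11.10 / 22.7 = 0.4890 mol
n/ν for Na = 1.096/2 = 0.5480
n/ν for Cl2 = 0.4890/1 = 0.4890
Smallest n/ν is Cl2 → limiting reagent.
theoretical n(NaCl) = (2/1) × 0.4890 = 0.9780 mol → 57.15 g
% yield = 38.3 / 57.15 × 100 = 67.02 %

67.0 %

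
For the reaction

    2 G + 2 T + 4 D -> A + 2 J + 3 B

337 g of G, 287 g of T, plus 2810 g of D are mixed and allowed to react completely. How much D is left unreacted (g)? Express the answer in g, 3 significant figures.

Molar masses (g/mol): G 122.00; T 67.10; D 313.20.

1080 g

n(G) = 337.0 / 122.00 = 2.762 mol
n(T) = 287.0 / 67.10 = 4.277 mol
n(D) = 2810 / 313.20 = 8.972 mol
n/ν for G = 2.762/2 = 1.381
n/ν for T = 4.277/2 = 2.139
n/ν for D = 8.972/4 = 2.243
Smallest n/ν is G → limiting reagent.
D consumed = (4/2) × 2.762 = 5.524 mol
D remaining = 8.972 − 5.524 = 3.448 mol
mass = 3.448 × 313.20 = 1080 g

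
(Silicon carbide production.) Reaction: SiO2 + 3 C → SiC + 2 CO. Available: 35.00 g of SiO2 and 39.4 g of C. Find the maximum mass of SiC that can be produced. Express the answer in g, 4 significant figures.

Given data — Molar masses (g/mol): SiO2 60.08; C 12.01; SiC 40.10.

23.36 g

n(SiO2) = 35.00 / 60.08 = 0.5826 mol
n(C) = 39.40 / 12.01 = 3.281 mol
n/ν → SiO2: 0.5826, C: 1.094; SiO2 is limiting.
n(SiC) = (1/1) × 0.5826 = 0.5826 mol
mass = 0.5826 × 40.10 = 23.36 g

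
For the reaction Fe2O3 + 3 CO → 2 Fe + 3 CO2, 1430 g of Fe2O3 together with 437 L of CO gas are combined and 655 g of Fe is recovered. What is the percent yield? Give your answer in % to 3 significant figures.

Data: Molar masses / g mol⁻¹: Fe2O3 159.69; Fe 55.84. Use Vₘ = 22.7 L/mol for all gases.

91.4 %

n(Fe2O3) = 1430 / 159.69 = 8.955 mol
n(CO) = 437.0 / 22.7 = 19.25 mol
n/ν for Fe2O3 = 8.955/1 = 8.955
n/ν for CO = 19.25/3 = 6.417
Smallest n/ν is CO → limiting reagent.
theoretical n(Fe) = (2/3) × 19.25 = 12.83 mol → 716.4 g
% yield = 655 / 716.4 × 100 = 91.43 %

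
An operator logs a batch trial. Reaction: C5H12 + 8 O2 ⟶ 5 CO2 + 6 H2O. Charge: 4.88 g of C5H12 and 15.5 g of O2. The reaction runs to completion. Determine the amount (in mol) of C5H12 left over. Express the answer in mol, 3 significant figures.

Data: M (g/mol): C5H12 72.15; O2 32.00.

0.00709 mol

n(C5H12) = 4.880 / 72.15 = 0.06764 mol
n(O2) = 15.50 / 32.00 = 0.4844 mol
n/ν → C5H12: 0.06764, O2: 0.06055; O2 is limiting.
C5H12 consumed = (1/8) × 0.4844 = 0.06055 mol
C5H12 remaining = 0.06764 − 0.06055 = 0.007090 mol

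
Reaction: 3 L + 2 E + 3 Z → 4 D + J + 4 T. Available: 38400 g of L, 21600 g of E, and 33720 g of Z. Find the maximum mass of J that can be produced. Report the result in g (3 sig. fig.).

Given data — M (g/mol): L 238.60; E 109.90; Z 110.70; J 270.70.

14500 g

n(L) = 38400 / 238.60 = 160.9 mol
n(E) = 21600 / 109.90 = 196.5 mol
n(Z) = 33720 / 110.70 = 304.6 mol
n/ν for L = 160.9/3 = 53.63
n/ν for E = 196.5/2 = 98.25
n/ν for Z = 304.6/3 = 101.5
Smallest n/ν is L → limiting reagent.
n(J) = (1/3) × 160.9 = 53.63 mol
mass = 53.63 × 270.70 = 14520 g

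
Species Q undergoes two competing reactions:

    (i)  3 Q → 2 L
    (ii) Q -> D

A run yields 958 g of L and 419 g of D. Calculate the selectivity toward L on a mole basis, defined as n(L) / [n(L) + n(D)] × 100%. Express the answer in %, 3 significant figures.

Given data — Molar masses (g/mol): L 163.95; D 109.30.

60.4 %

n(L) = 958 / 163.95 = 5.843 mol
n(D) = 419 / 109.30 = 3.833 mol
selectivity = 5.843/(5.843+3.833) × 100 = 60.39 %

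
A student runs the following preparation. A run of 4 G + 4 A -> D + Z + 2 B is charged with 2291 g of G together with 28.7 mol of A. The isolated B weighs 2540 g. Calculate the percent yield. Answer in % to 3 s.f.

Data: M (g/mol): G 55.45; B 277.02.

n(G) = 2291 / 55.45 = 41.32 mol
n(A) = 28.70 mol
n/ν for G = 41.32/4 = 10.33
n/ν for A = 28.70/4 = 7.175
Smallest n/ν is A → limiting reagent.
theoretical n(B) = (2/4) × 28.70 = 14.35 mol → 3975 g
% yield = 2540 / 3975 × 100 = 63.90 %

63.9 %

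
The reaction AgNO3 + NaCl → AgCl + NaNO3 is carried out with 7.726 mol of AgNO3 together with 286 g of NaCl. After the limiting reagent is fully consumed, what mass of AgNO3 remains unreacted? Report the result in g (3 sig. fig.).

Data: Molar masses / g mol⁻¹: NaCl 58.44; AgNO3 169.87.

n(AgNO3) = 7.726 mol
n(NaCl) = 286.0 / 58.44 = 4.894 mol
n/ν for AgNO3 = 7.726/1 = 7.726
n/ν for NaCl = 4.894/1 = 4.894
Smallest n/ν is NaCl → limiting reagent.
AgNO3 consumed = (1/1) × 4.894 = 4.894 mol
AgNO3 remaining = 7.726 − 4.894 = 2.832 mol
mass = 2.832 × 169.87 = 481.1 g

481 g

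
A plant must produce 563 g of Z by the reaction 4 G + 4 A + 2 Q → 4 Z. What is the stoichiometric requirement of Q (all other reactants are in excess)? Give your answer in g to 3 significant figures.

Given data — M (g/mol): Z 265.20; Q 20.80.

n(Z) = 563 / 265.20 = 2.123 mol
n(Q) = (2/4) × 2.123 = 1.062 mol
mass = 1.062 × 20.80 = 22.09 g

22.1 g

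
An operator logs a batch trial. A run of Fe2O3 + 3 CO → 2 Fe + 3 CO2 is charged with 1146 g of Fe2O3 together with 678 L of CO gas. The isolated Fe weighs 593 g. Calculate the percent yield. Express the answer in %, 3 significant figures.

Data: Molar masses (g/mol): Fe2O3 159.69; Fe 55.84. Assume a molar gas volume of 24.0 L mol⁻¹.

74.0 %

n(Fe2O3) = 1146 / 159.69 = 7.176 mol
n(CO) = 678.0 / 24.0 = 28.25 mol
n/ν → Fe2O3: 7.176, CO: 9.417; Fe2O3 is limiting.
theoretical n(Fe) = (2/1) × 7.176 = 14.35 mol → 801.3 g
% yield = 593 / 801.3 × 100 = 74.00 %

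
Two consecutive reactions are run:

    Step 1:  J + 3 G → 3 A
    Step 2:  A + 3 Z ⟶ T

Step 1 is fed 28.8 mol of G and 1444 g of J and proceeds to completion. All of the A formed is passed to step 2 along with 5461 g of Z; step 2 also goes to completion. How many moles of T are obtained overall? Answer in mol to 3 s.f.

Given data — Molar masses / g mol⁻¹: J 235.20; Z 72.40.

Step 1:
n(G) = 28.80 mol
n(J) = 1444 / 235.20 = 6.139 mol
n/ν → G: 9.600, J: 6.139; J is limiting.
n(A) produced = (3/1) × 6.139 = 18.42 mol
Step 2:
n(A) available = 18.42 mol
n(Z) = 5461 / 72.40 = 75.43 mol
n/ν → A: 18.42, Z: 25.14; A is limiting.
n(T) = (1/1) × 18.42 = 18.42 mol

18.4 mol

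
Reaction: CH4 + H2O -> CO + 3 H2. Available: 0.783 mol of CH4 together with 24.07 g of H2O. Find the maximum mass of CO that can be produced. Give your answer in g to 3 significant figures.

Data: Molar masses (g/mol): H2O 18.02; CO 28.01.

21.9 g

n(CH4) = 0.7830 mol
n(H2O) = 24.07 / 18.02 = 1.336 mol
n/ν for CH4 = 0.7830/1 = 0.7830
n/ν for H2O = 1.336/1 = 1.336
Smallest n/ν is CH4 → limiting reagent.
n(CO) = (1/1) × 0.7830 = 0.7830 mol
mass = 0.7830 × 28.01 = 21.93 g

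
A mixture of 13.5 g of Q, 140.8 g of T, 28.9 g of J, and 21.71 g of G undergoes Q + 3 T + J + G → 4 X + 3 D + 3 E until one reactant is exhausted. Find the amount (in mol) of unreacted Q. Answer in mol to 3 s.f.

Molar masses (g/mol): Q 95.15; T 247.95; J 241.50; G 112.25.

n(Q) = 13.50 / 95.15 = 0.1419 mol
n(T) = 140.8 / 247.95 = 0.5679 mol
n(J) = 28.90 / 241.50 = 0.1197 mol
n(G) = 21.71 / 112.25 = 0.1934 mol
n/ν for Q = 0.1419/1 = 0.1419
n/ν for T = 0.5679/3 = 0.1893
n/ν for J = 0.1197/1 = 0.1197
n/ν for G = 0.1934/1 = 0.1934
Smallest n/ν is J → limiting reagent.
Q consumed = (1/1) × 0.1197 = 0.1197 mol
Q remaining = 0.1419 − 0.1197 = 0.02220 mol

0.0222 mol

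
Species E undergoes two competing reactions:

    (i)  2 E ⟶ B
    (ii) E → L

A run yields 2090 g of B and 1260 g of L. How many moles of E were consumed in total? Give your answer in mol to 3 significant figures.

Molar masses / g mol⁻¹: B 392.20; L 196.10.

n(B) = 2090 / 392.20 = 5.329 mol
n(L) = 1260 / 196.10 = 6.425 mol
n(E) via (i) = (2/1)×5.329 = 10.66 mol
n(E) via (ii) = (1/1)×6.425 = 6.425 mol
total n(E) = 10.66 + 6.425 = 17.09 mol

17.1 mol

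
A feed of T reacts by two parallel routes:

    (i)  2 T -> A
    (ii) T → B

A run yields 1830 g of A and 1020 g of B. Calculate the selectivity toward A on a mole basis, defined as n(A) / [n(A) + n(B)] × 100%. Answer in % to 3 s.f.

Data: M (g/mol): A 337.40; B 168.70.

n(A) = 1830 / 337.40 = 5.424 mol
n(B) = 1020 / 168.70 = 6.046 mol
selectivity = 5.424/(5.424+6.046) × 100 = 47.29 %

47.3 %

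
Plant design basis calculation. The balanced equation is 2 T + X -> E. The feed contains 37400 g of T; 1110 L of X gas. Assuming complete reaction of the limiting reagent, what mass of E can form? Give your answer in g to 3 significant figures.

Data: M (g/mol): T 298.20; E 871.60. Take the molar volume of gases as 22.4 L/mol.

43200 g

n(T) = 37400 / 298.20 = 125.4 mol
n(X) = 1110 / 22.4 = 49.55 mol
n/ν → T: 62.70, X: 49.55; X is limiting.
n(E) = (1/1) × 49.55 = 49.55 mol
mass = 49.55 × 871.60 = 43190 g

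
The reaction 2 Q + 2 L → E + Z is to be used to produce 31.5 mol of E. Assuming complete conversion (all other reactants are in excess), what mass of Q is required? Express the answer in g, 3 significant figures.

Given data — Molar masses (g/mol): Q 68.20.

n(E) = 31.50 mol
n(Q) = (2/1) × 31.50 = 63.00 mol
mass = 63.00 × 68.20 = 4297 g

4300 g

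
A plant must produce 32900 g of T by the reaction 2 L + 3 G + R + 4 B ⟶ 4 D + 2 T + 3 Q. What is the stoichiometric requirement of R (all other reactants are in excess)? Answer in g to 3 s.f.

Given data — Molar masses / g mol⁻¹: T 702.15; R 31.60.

740 g

n(T) = 32900 / 702.15 = 46.86 mol
n(R) = (1/2) × 46.86 = 23.43 mol
mass = 23.43 × 31.60 = 740.4 g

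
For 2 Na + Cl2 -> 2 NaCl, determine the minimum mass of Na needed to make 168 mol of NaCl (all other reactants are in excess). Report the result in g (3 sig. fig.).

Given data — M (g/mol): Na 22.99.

3860 g

n(NaCl) = 168.0 mol
n(Na) = (2/2) × 168.0 = 168.0 mol
mass = 168.0 × 22.99 = 3862 g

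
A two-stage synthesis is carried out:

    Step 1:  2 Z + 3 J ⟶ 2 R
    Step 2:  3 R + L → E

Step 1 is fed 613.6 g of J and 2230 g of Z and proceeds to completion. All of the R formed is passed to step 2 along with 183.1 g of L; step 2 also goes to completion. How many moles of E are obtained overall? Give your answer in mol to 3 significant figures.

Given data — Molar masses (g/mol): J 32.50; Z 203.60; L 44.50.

3.65 mol

Step 1:
n(J) = 613.6 / 32.50 = 18.88 mol
n(Z) = 2230 / 203.60 = 10.95 mol
n/ν for J = 18.88/3 = 6.293
n/ν for Z = 10.95/2 = 5.475
Smallest n/ν is Z → limiting reagent.
n(R) produced = (2/2) × 10.95 = 10.95 mol
Step 2:
n(R) available = 10.95 mol
n(L) = 183.1 / 44.50 = 4.115 mol
n/ν for R = 10.95/3 = 3.650
n/ν for L = 4.115/1 = 4.115
Smallest n/ν is R → limiting reagent.
n(E) = (1/3) × 10.95 = 3.650 mol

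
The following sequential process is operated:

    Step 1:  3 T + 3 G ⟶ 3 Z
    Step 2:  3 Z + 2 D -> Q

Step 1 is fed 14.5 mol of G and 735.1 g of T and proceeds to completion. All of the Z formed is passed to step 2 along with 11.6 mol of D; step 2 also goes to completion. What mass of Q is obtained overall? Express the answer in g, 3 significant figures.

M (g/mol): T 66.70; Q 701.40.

2580 g

Step 1:
n(G) = 14.50 mol
n(T) = 735.1 / 66.70 = 11.02 mol
n/ν for G = 14.50/3 = 4.833
n/ν for T = 11.02/3 = 3.673
Smallest n/ν is T → limiting reagent.
n(Z) produced = (3/3) × 11.02 = 11.02 mol
Step 2:
n(Z) available = 11.02 mol
n(D) = 11.60 mol
n/ν for Z = 11.02/3 = 3.673
n/ν for D = 11.60/2 = 5.800
Smallest n/ν is Z → limiting reagent.
n(Q) = (1/3) × 11.02 = 3.673 mol
mass = 3.673 × 701.40 = 2576 g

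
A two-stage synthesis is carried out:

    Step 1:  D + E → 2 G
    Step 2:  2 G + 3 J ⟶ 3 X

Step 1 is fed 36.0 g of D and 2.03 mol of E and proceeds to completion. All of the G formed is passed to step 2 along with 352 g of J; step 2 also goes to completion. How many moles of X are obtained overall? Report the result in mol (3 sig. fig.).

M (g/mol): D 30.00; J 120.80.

2.91 mol

Step 1:
n(D) = 36.00 / 30.00 = 1.200 mol
n(E) = 2.030 mol
n/ν for D = 1.200/1 = 1.200
n/ν for E = 2.030/1 = 2.030
Smallest n/ν is D → limiting reagent.
n(G) produced = (2/1) × 1.200 = 2.400 mol
Step 2:
n(G) available = 2.400 mol
n(J) = 352.0 / 120.80 = 2.914 mol
n/ν for G = 2.400/2 = 1.200
n/ν for J = 2.914/3 = 0.9713
Smallest n/ν is J → limiting reagent.
n(X) = (3/3) × 2.914 = 2.914 mol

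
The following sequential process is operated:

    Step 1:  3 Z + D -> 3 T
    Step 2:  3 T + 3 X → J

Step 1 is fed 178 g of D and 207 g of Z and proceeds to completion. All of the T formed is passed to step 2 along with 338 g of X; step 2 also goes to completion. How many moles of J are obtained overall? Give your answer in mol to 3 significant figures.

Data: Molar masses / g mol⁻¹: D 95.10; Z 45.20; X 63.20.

Step 1:
n(D) = 178.0 / 95.10 = 1.872 mol
n(Z) = 207.0 / 45.20 = 4.580 mol
n/ν → D: 1.872, Z: 1.527; Z is limiting.
n(T) produced = (3/3) × 4.580 = 4.580 mol
Step 2:
n(T) available = 4.580 mol
n(X) = 338.0 / 63.20 = 5.348 mol
n/ν → T: 1.527, X: 1.783; T is limiting.
n(J) = (1/3) × 4.580 = 1.527 mol

1.53 mol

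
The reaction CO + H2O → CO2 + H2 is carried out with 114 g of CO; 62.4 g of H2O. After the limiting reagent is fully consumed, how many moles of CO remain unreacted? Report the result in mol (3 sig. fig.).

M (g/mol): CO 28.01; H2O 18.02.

n(CO) = 114.0 / 28.01 = 4.070 mol
n(H2O) = 62.40 / 18.02 = 3.463 mol
n/ν for CO = 4.070/1 = 4.070
n/ν for H2O = 3.463/1 = 3.463
Smallest n/ν is H2O → limiting reagent.
CO consumed = (1/1) × 3.463 = 3.463 mol
CO remaining = 4.070 − 3.463 = 0.6070 mol

0.607 mol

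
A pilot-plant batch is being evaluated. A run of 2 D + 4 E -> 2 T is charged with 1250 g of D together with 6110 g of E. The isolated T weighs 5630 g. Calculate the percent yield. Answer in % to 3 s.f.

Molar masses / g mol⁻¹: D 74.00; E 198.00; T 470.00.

77.6 %

n(D) = 1250 / 74.00 = 16.89 mol
n(E) = 6110 / 198.00 = 30.86 mol
n/ν for D = 16.89/2 = 8.445
n/ν for E = 30.86/4 = 7.715
Smallest n/ν is E → limiting reagent.
theoretical n(T) = (2/4) × 30.86 = 15.43 mol → 7252 g
% yield = 5630 / 7252 × 100 = 77.63 %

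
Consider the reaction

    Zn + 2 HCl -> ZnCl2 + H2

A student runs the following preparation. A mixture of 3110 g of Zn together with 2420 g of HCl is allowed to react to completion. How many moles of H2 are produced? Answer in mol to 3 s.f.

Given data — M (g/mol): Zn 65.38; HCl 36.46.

n(Zn) = 3110 / 65.38 = 47.57 mol
n(HCl) = 2420 / 36.46 = 66.37 mol
n/ν for Zn = 47.57/1 = 47.57
n/ν for HCl = 66.37/2 = 33.19
Smallest n/ν is HCl → limiting reagent.
n(H2) = (1/2) × 66.37 = 33.19 mol

33.2 mol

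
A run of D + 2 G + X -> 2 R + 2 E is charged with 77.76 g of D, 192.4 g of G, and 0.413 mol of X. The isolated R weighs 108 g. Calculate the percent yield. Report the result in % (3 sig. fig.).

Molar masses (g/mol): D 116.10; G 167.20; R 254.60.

n(D) = 77.76 / 116.10 = 0.6698 mol
n(G) = 192.4 / 167.20 = 1.151 mol
n(X) = 0.4130 mol
n/ν for D = 0.6698/1 = 0.6698
n/ν for G = 1.151/2 = 0.5755
n/ν for X = 0.4130/1 = 0.4130
Smallest n/ν is X → limiting reagent.
theoretical n(R) = (2/1) × 0.4130 = 0.8260 mol → 210.3 g
% yield = 108 / 210.3 × 100 = 51.36 %

51.4 %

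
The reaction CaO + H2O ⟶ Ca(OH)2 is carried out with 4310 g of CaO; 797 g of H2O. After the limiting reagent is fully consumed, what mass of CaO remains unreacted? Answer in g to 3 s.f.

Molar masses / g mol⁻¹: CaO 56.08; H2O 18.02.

n(CaO) = 4310 / 56.08 = 76.85 mol
n(H2O) = 797.0 / 18.02 = 44.23 mol
n/ν → CaO: 76.85, H2O: 44.23; H2O is limiting.
CaO consumed = (1/1) × 44.23 = 44.23 mol
CaO remaining = 76.85 − 44.23 = 32.62 mol
mass = 32.62 × 56.08 = 1829 g

1830 g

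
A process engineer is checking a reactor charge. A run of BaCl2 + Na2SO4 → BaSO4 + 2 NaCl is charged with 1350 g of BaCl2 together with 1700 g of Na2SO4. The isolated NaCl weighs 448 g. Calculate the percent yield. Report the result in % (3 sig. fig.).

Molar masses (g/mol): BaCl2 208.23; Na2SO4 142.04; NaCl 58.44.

59.1 %

n(BaCl2) = 1350 / 208.23 = 6.483 mol
n(Na2SO4) = 1700 / 142.04 = 11.97 mol
n/ν → BaCl2: 6.483, Na2SO4: 11.97; BaCl2 is limiting.
theoretical n(NaCl) = (2/1) × 6.483 = 12.97 mol → 758.0 g
% yield = 448 / 758.0 × 100 = 59.10 %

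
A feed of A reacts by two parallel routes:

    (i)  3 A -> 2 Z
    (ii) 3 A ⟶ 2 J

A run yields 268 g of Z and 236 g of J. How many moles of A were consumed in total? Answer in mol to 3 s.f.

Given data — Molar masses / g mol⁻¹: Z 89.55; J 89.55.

8.44 mol

n(Z) = 268 / 89.55 = 2.993 mol
n(J) = 236 / 89.55 = 2.635 mol
n(A) via (i) = (3/2)×2.993 = 4.490 mol
n(A) via (ii) = (3/2)×2.635 = 3.953 mol
total n(A) = 4.490 + 3.953 = 8.443 mol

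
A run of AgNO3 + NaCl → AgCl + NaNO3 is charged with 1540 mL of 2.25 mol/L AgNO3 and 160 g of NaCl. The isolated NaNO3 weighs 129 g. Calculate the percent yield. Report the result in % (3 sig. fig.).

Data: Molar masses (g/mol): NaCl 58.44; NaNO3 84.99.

55.4 %

n(AgNO3) = 2.25 × 1540/1000 = 3.465 mol
n(NaCl) = 160.0 / 58.44 = 2.738 mol
n/ν → AgNO3: 3.465, NaCl: 2.738; NaCl is limiting.
theoretical n(NaNO3) = (1/1) × 2.738 = 2.738 mol → 232.7 g
% yield = 129 / 232.7 × 100 = 55.44 %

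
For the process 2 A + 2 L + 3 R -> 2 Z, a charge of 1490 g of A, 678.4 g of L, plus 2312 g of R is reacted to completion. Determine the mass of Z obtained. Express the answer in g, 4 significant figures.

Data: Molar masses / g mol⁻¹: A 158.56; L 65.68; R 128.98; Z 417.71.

n(A) = 1490 / 158.56 = 9.397 mol
n(L) = 678.4 / 65.68 = 10.33 mol
n(R) = 2312 / 128.98 = 17.93 mol
n/ν for A = 9.397/2 = 4.699
n/ν for L = 10.33/2 = 5.165
n/ν for R = 17.93/3 = 5.977
Smallest n/ν is A → limiting reagent.
n(Z) = (2/2) × 9.397 = 9.397 mol
mass = 9.397 × 417.71 = 3925 g

3925 g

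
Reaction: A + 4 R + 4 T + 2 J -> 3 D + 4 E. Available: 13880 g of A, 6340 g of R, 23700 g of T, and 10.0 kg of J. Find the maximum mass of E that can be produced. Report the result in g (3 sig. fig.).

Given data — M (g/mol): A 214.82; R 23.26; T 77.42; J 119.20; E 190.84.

32000 g

n(A) = 13880 / 214.82 = 64.61 mol
n(R) = 6340 / 23.26 = 272.6 mol
n(T) = 23700 / 77.42 = 306.1 mol
n(J) = 10.00×1000 / 119.20 = 83.89 mol
n/ν for A = 64.61/1 = 64.61
n/ν for R = 272.6/4 = 68.15
n/ν for T = 306.1/4 = 76.53
n/ν for J = 83.89/2 = 41.95
Smallest n/ν is J → limiting reagent.
n(E) = (4/2) × 83.89 = 167.8 mol
mass = 167.8 × 190.84 = 32020 g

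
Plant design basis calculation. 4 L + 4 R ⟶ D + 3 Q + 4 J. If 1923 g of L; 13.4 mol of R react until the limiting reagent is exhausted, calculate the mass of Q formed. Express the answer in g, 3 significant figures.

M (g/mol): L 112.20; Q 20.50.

n(L) = 1923 / 112.20 = 17.14 mol
n(R) = 13.40 mol
n/ν → L: 4.285, R: 3.350; R is limiting.
n(Q) = (3/4) × 13.40 = 10.05 mol
mass = 10.05 × 20.50 = 206.0 g

206 g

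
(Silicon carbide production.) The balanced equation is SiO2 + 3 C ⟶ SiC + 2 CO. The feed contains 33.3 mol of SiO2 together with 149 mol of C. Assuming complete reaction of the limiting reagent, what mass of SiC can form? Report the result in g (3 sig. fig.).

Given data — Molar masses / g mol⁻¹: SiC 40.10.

1340 g

n(SiO2) = 33.30 mol
n(C) = 149.0 mol
n/ν for SiO2 = 33.30/1 = 33.30
n/ν for C = 149.0/3 = 49.67
Smallest n/ν is SiO2 → limiting reagent.
n(SiC) = (1/1) × 33.30 = 33.30 mol
mass = 33.30 × 40.10 = 1335 g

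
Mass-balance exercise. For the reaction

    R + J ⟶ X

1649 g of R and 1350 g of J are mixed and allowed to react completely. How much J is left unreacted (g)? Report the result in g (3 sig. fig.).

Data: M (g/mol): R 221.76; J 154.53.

201 g

n(R) = 1649 / 221.76 = 7.436 mol
n(J) = 1350 / 154.53 = 8.736 mol
n/ν for R = 7.436/1 = 7.436
n/ν for J = 8.736/1 = 8.736
Smallest n/ν is R → limiting reagent.
J consumed = (1/1) × 7.436 = 7.436 mol
J remaining = 8.736 − 7.436 = 1.300 mol
mass = 1.300 × 154.53 = 200.9 g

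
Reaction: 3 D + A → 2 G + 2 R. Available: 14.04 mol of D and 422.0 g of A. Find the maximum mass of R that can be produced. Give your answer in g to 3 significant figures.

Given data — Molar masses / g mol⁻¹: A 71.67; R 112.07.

n(D) = 14.04 mol
n(A) = 422.0 / 71.67 = 5.888 mol
n/ν → D: 4.680, A: 5.888; D is limiting.
n(R) = (2/3) × 14.04 = 9.360 mol
mass = 9.360 × 112.07 = 1049 g

1050 g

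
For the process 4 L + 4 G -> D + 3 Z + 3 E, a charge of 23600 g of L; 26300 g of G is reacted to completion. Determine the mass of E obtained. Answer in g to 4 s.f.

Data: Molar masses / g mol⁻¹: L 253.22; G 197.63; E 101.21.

n(L) = 23600 / 253.22 = 93.20 mol
n(G) = 26300 / 197.63 = 133.1 mol
n/ν for L = 93.20/4 = 23.30
n/ν for G = 133.1/4 = 33.28
Smallest n/ν is L → limiting reagent.
n(E) = (3/4) × 93.20 = 69.90 mol
mass = 69.90 × 101.21 = 7075 g

7075 g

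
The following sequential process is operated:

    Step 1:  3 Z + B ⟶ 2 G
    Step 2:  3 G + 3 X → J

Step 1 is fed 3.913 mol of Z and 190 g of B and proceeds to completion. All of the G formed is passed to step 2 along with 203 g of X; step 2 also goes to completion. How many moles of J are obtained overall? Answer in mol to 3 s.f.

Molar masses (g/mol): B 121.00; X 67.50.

Step 1:
n(Z) = 3.913 mol
n(B) = 190.0 / 121.00 = 1.570 mol
n/ν for Z = 3.913/3 = 1.304
n/ν for B = 1.570/1 = 1.570
Smallest n/ν is Z → limiting reagent.
n(G) produced = (2/3) × 3.913 = 2.609 mol
Step 2:
n(G) available = 2.609 mol
n(X) = 203.0 / 67.50 = 3.007 mol
n/ν for G = 2.609/3 = 0.8697
n/ν for X = 3.007/3 = 1.002
Smallest n/ν is G → limiting reagent.
n(J) = (1/3) × 2.609 = 0.8697 mol

0.870 mol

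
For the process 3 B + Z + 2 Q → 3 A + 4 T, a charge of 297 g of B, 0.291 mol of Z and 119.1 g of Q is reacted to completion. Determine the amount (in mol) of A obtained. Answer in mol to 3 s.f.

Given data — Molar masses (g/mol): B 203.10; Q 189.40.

n(B) = 297.0 / 203.10 = 1.462 mol
n(Z) = 0.2910 mol
n(Q) = 119.1 / 189.40 = 0.6288 mol
n/ν for B = 1.462/3 = 0.4873
n/ν for Z = 0.2910/1 = 0.2910
n/ν for Q = 0.6288/2 = 0.3144
Smallest n/ν is Z → limiting reagent.
n(A) = (3/1) × 0.2910 = 0.8730 mol

0.873 mol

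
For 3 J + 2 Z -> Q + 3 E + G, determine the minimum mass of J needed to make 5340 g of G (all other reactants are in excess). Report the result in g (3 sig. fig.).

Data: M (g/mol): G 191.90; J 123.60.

10300 g

n(G) = 5340 / 191.90 = 27.83 mol
n(J) = (3/1) × 27.83 = 83.49 mol
mass = 83.49 × 123.60 = 10320 g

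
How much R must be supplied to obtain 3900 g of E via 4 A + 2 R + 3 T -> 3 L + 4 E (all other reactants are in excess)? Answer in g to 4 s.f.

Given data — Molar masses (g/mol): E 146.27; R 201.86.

n(E) = 3900 / 146.27 = 26.66 mol
n(R) = (2/4) × 26.66 = 13.33 mol
mass = 13.33 × 201.86 = 2691 g

2691 g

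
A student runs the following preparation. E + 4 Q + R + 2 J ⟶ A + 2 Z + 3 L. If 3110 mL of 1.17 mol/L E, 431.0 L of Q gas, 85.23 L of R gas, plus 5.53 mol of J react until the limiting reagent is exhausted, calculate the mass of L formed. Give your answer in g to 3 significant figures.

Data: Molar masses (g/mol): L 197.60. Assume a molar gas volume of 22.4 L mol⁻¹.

n(E) = 1.17 × 3110/1000 = 3.639 mol
n(Q) = 431.0 / 22.4 = 19.24 mol
n(R) = 85.23 / 22.4 = 3.805 mol
n(J) = 5.530 mol
n/ν for E = 3.639/1 = 3.639
n/ν for Q = 19.24/4 = 4.810
n/ν for R = 3.805/1 = 3.805
n/ν for J = 5.530/2 = 2.765
Smallest n/ν is J → limiting reagent.
n(L) = (3/2) × 5.530 = 8.295 mol
mass = 8.295 × 197.60 = 1639 g

1640 g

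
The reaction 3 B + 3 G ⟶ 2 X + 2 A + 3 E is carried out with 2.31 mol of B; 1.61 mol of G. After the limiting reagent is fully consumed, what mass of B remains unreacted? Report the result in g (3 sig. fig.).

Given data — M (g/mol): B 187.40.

n(B) = 2.310 mol
n(G) = 1.610 mol
n/ν for B = 2.310/3 = 0.7700
n/ν for G = 1.610/3 = 0.5367
Smallest n/ν is G → limiting reagent.
B consumed = (3/3) × 1.610 = 1.610 mol
B remaining = 2.310 − 1.610 = 0.7000 mol
mass = 0.7000 × 187.40 = 131.2 g

131 g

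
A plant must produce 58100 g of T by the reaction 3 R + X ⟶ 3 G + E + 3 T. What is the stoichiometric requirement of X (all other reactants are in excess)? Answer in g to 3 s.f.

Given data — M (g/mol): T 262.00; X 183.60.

n(T) = 58100 / 262.00 = 221.8 mol
n(X) = (1/3) × 221.8 = 73.93 mol
mass = 73.93 × 183.60 = 13570 g

13600 g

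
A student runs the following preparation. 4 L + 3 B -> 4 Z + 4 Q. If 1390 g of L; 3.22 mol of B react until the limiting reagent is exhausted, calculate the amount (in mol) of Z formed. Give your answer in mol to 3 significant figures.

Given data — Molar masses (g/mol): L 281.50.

4.29 mol

n(L) = 1390 / 281.50 = 4.938 mol
n(B) = 3.220 mol
n/ν for L = 4.938/4 = 1.235
n/ν for B = 3.220/3 = 1.073
Smallest n/ν is B → limiting reagent.
n(Z) = (4/3) × 3.220 = 4.293 mol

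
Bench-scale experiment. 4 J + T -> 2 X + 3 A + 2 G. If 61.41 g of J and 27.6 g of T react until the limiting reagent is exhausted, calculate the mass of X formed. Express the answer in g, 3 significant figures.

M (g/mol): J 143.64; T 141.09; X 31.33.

6.70 g

n(J) = 61.41 / 143.64 = 0.4275 mol
n(T) = 27.60 / 141.09 = 0.1956 mol
n/ν for J = 0.4275/4 = 0.1069
n/ν for T = 0.1956/1 = 0.1956
Smallest n/ν is J → limiting reagent.
n(X) = (2/4) × 0.4275 = 0.2138 mol
mass = 0.2138 × 31.33 = 6.698 g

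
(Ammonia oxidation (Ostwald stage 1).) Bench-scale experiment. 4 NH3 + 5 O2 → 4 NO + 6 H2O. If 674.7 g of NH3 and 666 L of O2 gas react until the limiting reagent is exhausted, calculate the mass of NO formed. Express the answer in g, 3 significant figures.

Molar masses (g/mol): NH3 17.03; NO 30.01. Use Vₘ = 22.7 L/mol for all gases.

n(NH3) = 674.7 / 17.03 = 39.62 mol
n(O2) = 666.0 / 22.7 = 29.34 mol
n/ν for NH3 = 39.62/4 = 9.905
n/ν for O2 = 29.34/5 = 5.868
Smallest n/ν is O2 → limiting reagent.
n(NO) = (4/5) × 29.34 = 23.47 mol
mass = 23.47 × 30.01 = 704.3 g

704 g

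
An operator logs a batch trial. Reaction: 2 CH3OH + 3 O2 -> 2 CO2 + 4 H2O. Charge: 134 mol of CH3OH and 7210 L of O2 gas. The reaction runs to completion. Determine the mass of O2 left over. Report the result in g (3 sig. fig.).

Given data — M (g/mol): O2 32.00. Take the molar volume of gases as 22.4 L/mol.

n(CH3OH) = 134.0 mol
n(O2) = 7210 / 22.4 = 321.9 mol
n/ν → CH3OH: 67.00, O2: 107.3; CH3OH is limiting.
O2 consumed = (3/2) × 134.0 = 201.0 mol
O2 remaining = 321.9 − 201.0 = 120.9 mol
mass = 120.9 × 32.00 = 3869 g

3870 g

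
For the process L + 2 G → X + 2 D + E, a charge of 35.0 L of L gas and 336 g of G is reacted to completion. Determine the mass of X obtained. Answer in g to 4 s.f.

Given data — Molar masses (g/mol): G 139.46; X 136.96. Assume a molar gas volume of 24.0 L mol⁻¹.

n(L) = 35.00 / 24.0 = 1.458 mol
n(G) = 336.0 / 139.46 = 2.409 mol
n/ν → L: 1.458, G: 1.205; G is limiting.
n(X) = (1/2) × 2.409 = 1.205 mol
mass = 1.205 × 136.96 = 165.0 g

165.0 g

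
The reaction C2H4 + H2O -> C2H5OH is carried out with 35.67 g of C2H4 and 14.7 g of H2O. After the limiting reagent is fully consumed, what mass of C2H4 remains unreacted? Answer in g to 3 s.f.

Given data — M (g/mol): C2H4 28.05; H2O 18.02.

12.8 g

n(C2H4) = 35.67 / 28.05 = 1.272 mol
n(H2O) = 14.70 / 18.02 = 0.8158 mol
n/ν for C2H4 = 1.272/1 = 1.272
n/ν for H2O = 0.8158/1 = 0.8158
Smallest n/ν is H2O → limiting reagent.
C2H4 consumed = (1/1) × 0.8158 = 0.8158 mol
C2H4 remaining = 1.272 − 0.8158 = 0.4562 mol
mass = 0.4562 × 28.05 = 12.80 g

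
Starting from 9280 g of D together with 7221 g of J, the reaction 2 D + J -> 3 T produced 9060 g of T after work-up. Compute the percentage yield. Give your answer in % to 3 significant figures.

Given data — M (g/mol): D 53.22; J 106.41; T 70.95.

62.7 %

n(D) = 9280 / 53.22 = 174.4 mol
n(J) = 7221 / 106.41 = 67.86 mol
n/ν for D = 174.4/2 = 87.20
n/ν for J = 67.86/1 = 67.86
Smallest n/ν is J → limiting reagent.
theoretical n(T) = (3/1) × 67.86 = 203.6 mol → 14450 g
% yield = 9060 / 14450 × 100 = 62.70 %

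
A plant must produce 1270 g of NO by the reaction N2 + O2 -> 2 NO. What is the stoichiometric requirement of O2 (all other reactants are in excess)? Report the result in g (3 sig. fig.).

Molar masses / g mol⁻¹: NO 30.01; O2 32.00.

677 g

n(NO) = 1270 / 30.01 = 42.32 mol
n(O2) = (1/2) × 42.32 = 21.16 mol
mass = 21.16 × 32.00 = 677.1 g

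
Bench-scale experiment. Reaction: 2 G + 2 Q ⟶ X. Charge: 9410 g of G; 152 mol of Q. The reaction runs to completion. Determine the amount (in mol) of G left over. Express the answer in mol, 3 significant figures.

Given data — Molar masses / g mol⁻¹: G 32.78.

135 mol

n(G) = 9410 / 32.78 = 287.1 mol
n(Q) = 152.0 mol
n/ν for G = 287.1/2 = 143.6
n/ν for Q = 152.0/2 = 76.00
Smallest n/ν is Q → limiting reagent.
G consumed = (2/2) × 152.0 = 152.0 mol
G remaining = 287.1 − 152.0 = 135.1 mol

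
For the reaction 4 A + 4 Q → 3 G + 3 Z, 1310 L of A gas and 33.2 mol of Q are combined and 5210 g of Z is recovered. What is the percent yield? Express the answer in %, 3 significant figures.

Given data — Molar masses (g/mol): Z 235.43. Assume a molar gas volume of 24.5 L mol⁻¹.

88.9 %

n(A) = 1310 / 24.5 = 53.47 mol
n(Q) = 33.20 mol
n/ν for A = 53.47/4 = 13.37
n/ν for Q = 33.20/4 = 8.300
Smallest n/ν is Q → limiting reagent.
theoretical n(Z) = (3/4) × 33.20 = 24.90 mol → 5862 g
% yield = 5210 / 5862 × 100 = 88.88 %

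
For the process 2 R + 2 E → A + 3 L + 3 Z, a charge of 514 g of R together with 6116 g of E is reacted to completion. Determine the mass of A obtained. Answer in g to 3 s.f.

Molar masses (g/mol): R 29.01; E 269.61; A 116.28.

1030 g

n(R) = 514.0 / 29.01 = 17.72 mol
n(E) = 6116 / 269.61 = 22.68 mol
n/ν → R: 8.860, E: 11.34; R is limiting.
n(A) = (1/2) × 17.72 = 8.860 mol
mass = 8.860 × 116.28 = 1030 g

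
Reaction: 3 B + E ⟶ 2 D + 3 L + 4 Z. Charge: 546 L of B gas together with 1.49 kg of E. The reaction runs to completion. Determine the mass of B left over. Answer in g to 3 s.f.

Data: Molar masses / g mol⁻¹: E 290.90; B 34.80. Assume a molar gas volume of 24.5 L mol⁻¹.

241 g

n(B) = 546.0 / 24.5 = 22.29 mol
n(E) = 1.490×1000 / 290.90 = 5.122 mol
n/ν → B: 7.430, E: 5.122; E is limiting.
B consumed = (3/1) × 5.122 = 15.37 mol
B remaining = 22.29 − 15.37 = 6.920 mol
mass = 6.920 × 34.80 = 240.8 g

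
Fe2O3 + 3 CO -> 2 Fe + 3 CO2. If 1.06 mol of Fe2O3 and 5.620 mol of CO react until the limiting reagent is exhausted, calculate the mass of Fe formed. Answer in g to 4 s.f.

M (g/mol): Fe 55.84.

118.4 g

n(Fe2O3) = 1.060 mol
n(CO) = 5.620 mol
n/ν → Fe2O3: 1.060, CO: 1.873; Fe2O3 is limiting.
n(Fe) = (2/1) × 1.060 = 2.120 mol
mass = 2.120 × 55.84 = 118.4 g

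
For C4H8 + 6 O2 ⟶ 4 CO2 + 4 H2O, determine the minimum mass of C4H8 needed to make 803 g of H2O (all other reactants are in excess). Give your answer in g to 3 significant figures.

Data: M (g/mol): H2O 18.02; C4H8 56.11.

625 g

n(H2O) = 803 / 18.02 = 44.56 mol
n(C4H8) = (1/4) × 44.56 = 11.14 mol
mass = 11.14 × 56.11 = 625.1 g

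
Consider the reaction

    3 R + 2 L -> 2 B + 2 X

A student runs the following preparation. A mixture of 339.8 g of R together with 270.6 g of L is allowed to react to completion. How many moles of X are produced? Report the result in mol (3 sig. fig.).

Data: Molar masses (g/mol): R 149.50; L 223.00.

n(R) = 339.8 / 149.50 = 2.273 mol
n(L) = 270.6 / 223.00 = 1.213 mol
n/ν for R = 2.273/3 = 0.7577
n/ν for L = 1.213/2 = 0.6065
Smallest n/ν is L → limiting reagent.
n(X) = (2/2) × 1.213 = 1.213 mol

1.21 mol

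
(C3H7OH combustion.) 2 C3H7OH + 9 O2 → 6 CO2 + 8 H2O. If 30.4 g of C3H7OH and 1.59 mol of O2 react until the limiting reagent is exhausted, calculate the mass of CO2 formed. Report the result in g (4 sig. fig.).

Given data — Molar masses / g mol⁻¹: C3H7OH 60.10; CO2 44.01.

46.65 g

n(C3H7OH) = 30.40 / 60.10 = 0.5058 mol
n(O2) = 1.590 mol
n/ν for C3H7OH = 0.5058/2 = 0.2529
n/ν for O2 = 1.590/9 = 0.1767
Smallest n/ν is O2 → limiting reagent.
n(CO2) = (6/9) × 1.590 = 1.060 mol
mass = 1.060 × 44.01 = 46.65 g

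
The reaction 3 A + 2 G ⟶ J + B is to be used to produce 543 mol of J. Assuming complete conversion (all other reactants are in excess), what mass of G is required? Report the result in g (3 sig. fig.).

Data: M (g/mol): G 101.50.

110000 g

n(J) = 543.0 mol
n(G) = (2/1) × 543.0 = 1086 mol
mass = 1086 × 101.50 = 110200 g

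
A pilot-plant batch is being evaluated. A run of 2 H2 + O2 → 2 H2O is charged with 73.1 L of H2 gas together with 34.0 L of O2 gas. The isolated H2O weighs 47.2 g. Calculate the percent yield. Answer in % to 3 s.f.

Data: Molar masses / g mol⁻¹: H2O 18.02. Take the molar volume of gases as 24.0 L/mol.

n(H2) = 73.10 / 24.0 = 3.046 mol
n(O2) = 34.00 / 24.0 = 1.417 mol
n/ν for H2 = 3.046/2 = 1.523
n/ν for O2 = 1.417/1 = 1.417
Smallest n/ν is O2 → limiting reagent.
theoretical n(H2O) = (2/1) × 1.417 = 2.834 mol → 51.07 g
% yield = 47.2 / 51.07 × 100 = 92.42 %

92.4 %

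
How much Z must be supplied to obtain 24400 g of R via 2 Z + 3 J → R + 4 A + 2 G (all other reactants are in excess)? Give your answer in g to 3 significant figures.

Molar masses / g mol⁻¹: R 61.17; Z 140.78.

112000 g

n(R) = 24400 / 61.17 = 398.9 mol
n(Z) = (2/1) × 398.9 = 797.8 mol
mass = 797.8 × 140.78 = 112300 g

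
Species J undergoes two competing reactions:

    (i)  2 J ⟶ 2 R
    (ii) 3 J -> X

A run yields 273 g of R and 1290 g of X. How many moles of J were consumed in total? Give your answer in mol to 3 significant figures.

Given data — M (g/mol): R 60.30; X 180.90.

n(R) = 273 / 60.30 = 4.527 mol
n(X) = 1290 / 180.90 = 7.131 mol
n(J) via (i) = (2/2)×4.527 = 4.527 mol
n(J) via (ii) = (3/1)×7.131 = 21.39 mol
total n(J) = 4.527 + 21.39 = 25.92 mol

25.9 mol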